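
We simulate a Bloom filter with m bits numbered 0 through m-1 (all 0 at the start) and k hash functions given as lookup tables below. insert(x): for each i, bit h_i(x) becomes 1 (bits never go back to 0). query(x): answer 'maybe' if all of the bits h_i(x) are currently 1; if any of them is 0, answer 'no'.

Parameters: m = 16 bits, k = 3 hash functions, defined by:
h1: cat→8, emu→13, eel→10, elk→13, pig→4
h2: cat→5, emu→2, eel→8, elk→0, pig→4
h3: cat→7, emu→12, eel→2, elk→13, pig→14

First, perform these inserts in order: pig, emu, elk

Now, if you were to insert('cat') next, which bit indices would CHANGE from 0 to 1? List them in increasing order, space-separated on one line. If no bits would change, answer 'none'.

Answer: 5 7 8

Derivation:
Start: bits=0000000000000000
After insert 'pig': sets bits 4 14 -> bits=0000100000000010
After insert 'emu': sets bits 2 12 13 -> bits=0010100000001110
After insert 'elk': sets bits 0 13 -> bits=1010100000001110
insert 'cat' would touch bits 5 7 8; currently bit5=0, bit7=0, bit8=0
Bits that are 0 among those (would change 0->1): 5 7 8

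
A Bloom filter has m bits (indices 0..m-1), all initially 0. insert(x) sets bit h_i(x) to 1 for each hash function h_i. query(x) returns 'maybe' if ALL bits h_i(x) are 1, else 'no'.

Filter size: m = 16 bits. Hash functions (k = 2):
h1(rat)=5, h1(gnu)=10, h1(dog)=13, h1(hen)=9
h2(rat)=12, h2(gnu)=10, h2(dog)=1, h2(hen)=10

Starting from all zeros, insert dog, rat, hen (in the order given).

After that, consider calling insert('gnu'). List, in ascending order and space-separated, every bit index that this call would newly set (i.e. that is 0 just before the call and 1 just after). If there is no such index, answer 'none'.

Start: bits=0000000000000000
After insert 'dog': sets bits 1 13 -> bits=0100000000000100
After insert 'rat': sets bits 5 12 -> bits=0100010000001100
After insert 'hen': sets bits 9 10 -> bits=0100010001101100
insert 'gnu' would touch bits 10; currently bit10=1
Bits that are 0 among those (would change 0->1): none

Answer: none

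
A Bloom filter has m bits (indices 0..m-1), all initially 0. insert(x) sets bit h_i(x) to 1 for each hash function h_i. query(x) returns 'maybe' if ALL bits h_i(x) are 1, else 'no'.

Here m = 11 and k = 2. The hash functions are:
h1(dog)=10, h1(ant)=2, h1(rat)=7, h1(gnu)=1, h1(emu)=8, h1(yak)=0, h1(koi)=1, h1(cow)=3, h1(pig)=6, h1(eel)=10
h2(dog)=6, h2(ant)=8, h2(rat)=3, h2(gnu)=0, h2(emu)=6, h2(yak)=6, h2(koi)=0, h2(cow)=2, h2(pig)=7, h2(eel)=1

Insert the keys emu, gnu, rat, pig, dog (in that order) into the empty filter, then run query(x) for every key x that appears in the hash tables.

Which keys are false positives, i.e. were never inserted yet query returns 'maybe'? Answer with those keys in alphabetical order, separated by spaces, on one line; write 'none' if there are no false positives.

Start: bits=00000000000
After insert 'emu': sets bits 6 8 -> bits=00000010100
After insert 'gnu': sets bits 0 1 -> bits=11000010100
After insert 'rat': sets bits 3 7 -> bits=11010011100
After insert 'pig': sets bits 6 7 -> bits=11010011100
After insert 'dog': sets bits 6 10 -> bits=11010011101
Not inserted: ant cow eel koi yak — query each against bits=11010011101:
query ant: checks bit2=0, bit8=1 (has a 0) -> no => not a false positive
query cow: checks bit2=0, bit3=1 (has a 0) -> no => not a false positive
query eel: checks bit1=1, bit10=1 (all 1) -> maybe => FALSE POSITIVE
query koi: checks bit0=1, bit1=1 (all 1) -> maybe => FALSE POSITIVE
query yak: checks bit0=1, bit6=1 (all 1) -> maybe => FALSE POSITIVE
False positives (alphabetical): eel koi yak

Answer: eel koi yak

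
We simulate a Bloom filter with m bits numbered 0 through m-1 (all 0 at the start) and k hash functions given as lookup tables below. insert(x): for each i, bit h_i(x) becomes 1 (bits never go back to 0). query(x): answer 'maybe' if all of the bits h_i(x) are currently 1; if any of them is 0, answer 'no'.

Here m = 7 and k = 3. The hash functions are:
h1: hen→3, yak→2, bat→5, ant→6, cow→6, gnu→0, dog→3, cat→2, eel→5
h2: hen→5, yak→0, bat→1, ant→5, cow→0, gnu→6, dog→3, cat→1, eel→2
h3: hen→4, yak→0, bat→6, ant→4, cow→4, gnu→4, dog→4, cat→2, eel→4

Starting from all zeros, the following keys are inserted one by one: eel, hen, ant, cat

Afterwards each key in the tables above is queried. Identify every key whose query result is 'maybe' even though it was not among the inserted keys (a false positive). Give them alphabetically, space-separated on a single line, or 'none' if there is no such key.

Start: bits=0000000
After insert 'eel': sets bits 2 4 5 -> bits=0010110
After insert 'hen': sets bits 3 4 5 -> bits=0011110
After insert 'ant': sets bits 4 5 6 -> bits=0011111
After insert 'cat': sets bits 1 2 -> bits=0111111
Not inserted: bat cow dog gnu yak — query each against bits=0111111:
query bat: checks bit1=1, bit5=1, bit6=1 (all 1) -> maybe => FALSE POSITIVE
query cow: checks bit0=0, bit4=1, bit6=1 (has a 0) -> no => not a false positive
query dog: checks bit3=1, bit4=1 (all 1) -> maybe => FALSE POSITIVE
query gnu: checks bit0=0, bit4=1, bit6=1 (has a 0) -> no => not a false positive
query yak: checks bit0=0, bit2=1 (has a 0) -> no => not a false positive
False positives (alphabetical): bat dog

Answer: bat dog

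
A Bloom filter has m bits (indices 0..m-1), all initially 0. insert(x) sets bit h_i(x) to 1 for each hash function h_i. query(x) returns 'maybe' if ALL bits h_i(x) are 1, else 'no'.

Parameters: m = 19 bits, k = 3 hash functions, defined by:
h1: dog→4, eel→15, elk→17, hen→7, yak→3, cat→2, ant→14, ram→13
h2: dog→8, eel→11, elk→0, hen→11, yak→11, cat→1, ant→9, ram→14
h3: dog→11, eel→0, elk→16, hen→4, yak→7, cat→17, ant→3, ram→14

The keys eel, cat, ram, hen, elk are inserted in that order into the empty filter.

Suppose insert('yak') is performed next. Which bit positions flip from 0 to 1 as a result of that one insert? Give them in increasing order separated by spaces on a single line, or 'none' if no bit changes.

Answer: 3

Derivation:
Start: bits=0000000000000000000
After insert 'eel': sets bits 0 11 15 -> bits=1000000000010001000
After insert 'cat': sets bits 1 2 17 -> bits=1110000000010001010
After insert 'ram': sets bits 13 14 -> bits=1110000000010111010
After insert 'hen': sets bits 4 7 11 -> bits=1110100100010111010
After insert 'elk': sets bits 0 16 17 -> bits=1110100100010111110
insert 'yak' would touch bits 3 7 11; currently bit3=0, bit7=1, bit11=1
Bits that are 0 among those (would change 0->1): 3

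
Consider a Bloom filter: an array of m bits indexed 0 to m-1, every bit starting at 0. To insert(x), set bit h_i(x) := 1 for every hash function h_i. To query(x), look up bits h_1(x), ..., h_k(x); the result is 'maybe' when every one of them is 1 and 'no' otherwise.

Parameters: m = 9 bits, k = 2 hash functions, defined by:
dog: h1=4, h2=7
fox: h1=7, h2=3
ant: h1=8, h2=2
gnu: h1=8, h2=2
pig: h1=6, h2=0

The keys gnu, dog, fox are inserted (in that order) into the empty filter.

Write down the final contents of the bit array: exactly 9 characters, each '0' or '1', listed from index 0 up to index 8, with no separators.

Answer: 001110011

Derivation:
Start: bits=000000000
After insert 'gnu': sets bits 2 8 -> bits=001000001
After insert 'dog': sets bits 4 7 -> bits=001010011
After insert 'fox': sets bits 3 7 -> bits=001110011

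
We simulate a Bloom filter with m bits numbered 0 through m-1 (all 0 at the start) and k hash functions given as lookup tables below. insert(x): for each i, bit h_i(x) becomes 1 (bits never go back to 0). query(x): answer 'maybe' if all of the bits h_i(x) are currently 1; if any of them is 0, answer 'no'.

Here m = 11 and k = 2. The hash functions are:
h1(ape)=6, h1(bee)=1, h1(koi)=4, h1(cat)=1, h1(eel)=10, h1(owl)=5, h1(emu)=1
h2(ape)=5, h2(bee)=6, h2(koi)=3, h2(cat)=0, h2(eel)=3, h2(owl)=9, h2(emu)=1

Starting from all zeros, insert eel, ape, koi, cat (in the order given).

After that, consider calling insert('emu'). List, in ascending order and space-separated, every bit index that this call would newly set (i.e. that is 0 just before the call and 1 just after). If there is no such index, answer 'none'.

Answer: none

Derivation:
Start: bits=00000000000
After insert 'eel': sets bits 3 10 -> bits=00010000001
After insert 'ape': sets bits 5 6 -> bits=00010110001
After insert 'koi': sets bits 3 4 -> bits=00011110001
After insert 'cat': sets bits 0 1 -> bits=11011110001
insert 'emu' would touch bits 1; currently bit1=1
Bits that are 0 among those (would change 0->1): none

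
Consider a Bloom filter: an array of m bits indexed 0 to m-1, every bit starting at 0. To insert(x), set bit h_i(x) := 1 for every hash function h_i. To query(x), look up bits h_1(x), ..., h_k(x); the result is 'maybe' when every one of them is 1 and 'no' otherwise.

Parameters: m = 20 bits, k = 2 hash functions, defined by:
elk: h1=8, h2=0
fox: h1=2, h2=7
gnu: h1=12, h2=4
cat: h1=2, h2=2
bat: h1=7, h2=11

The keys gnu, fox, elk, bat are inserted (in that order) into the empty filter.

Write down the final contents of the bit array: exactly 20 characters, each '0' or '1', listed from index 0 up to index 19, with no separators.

Start: bits=00000000000000000000
After insert 'gnu': sets bits 4 12 -> bits=00001000000010000000
After insert 'fox': sets bits 2 7 -> bits=00101001000010000000
After insert 'elk': sets bits 0 8 -> bits=10101001100010000000
After insert 'bat': sets bits 7 11 -> bits=10101001100110000000

Answer: 10101001100110000000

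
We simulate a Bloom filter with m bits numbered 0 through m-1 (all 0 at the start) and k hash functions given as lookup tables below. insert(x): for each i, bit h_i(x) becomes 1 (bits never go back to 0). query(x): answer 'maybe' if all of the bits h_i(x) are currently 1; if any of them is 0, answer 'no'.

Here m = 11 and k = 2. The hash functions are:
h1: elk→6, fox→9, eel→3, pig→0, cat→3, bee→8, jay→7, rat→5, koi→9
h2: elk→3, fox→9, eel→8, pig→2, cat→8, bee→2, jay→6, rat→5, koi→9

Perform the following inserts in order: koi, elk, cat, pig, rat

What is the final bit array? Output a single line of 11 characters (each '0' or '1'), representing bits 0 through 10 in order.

Start: bits=00000000000
After insert 'koi': sets bits 9 -> bits=00000000010
After insert 'elk': sets bits 3 6 -> bits=00010010010
After insert 'cat': sets bits 3 8 -> bits=00010010110
After insert 'pig': sets bits 0 2 -> bits=10110010110
After insert 'rat': sets bits 5 -> bits=10110110110

Answer: 10110110110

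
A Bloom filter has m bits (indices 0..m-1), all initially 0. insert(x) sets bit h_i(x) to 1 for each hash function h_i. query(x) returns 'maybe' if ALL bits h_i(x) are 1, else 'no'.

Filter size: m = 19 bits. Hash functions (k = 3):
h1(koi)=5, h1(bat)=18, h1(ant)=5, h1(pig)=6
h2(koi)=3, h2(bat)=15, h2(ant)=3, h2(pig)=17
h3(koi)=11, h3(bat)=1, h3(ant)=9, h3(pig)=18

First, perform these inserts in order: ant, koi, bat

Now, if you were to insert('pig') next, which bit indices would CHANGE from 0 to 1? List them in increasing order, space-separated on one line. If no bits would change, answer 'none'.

Answer: 6 17

Derivation:
Start: bits=0000000000000000000
After insert 'ant': sets bits 3 5 9 -> bits=0001010001000000000
After insert 'koi': sets bits 3 5 11 -> bits=0001010001010000000
After insert 'bat': sets bits 1 15 18 -> bits=0101010001010001001
insert 'pig' would touch bits 6 17 18; currently bit6=0, bit17=0, bit18=1
Bits that are 0 among those (would change 0->1): 6 17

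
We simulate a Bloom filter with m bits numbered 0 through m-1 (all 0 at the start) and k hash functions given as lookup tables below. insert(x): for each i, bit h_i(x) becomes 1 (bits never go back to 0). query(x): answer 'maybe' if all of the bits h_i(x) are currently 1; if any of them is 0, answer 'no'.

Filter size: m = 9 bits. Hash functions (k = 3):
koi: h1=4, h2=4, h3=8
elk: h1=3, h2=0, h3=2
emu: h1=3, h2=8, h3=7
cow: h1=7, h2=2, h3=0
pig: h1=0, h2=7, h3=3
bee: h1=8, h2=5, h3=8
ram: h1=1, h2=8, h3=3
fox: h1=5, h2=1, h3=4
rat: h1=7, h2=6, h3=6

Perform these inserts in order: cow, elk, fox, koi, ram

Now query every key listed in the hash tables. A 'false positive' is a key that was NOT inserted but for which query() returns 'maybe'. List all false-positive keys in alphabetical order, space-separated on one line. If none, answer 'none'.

Answer: bee emu pig

Derivation:
Start: bits=000000000
After insert 'cow': sets bits 0 2 7 -> bits=101000010
After insert 'elk': sets bits 0 2 3 -> bits=101100010
After insert 'fox': sets bits 1 4 5 -> bits=111111010
After insert 'koi': sets bits 4 8 -> bits=111111011
After insert 'ram': sets bits 1 3 8 -> bits=111111011
Not inserted: bee emu pig rat — query each against bits=111111011:
query bee: checks bit5=1, bit8=1 (all 1) -> maybe => FALSE POSITIVE
query emu: checks bit3=1, bit7=1, bit8=1 (all 1) -> maybe => FALSE POSITIVE
query pig: checks bit0=1, bit3=1, bit7=1 (all 1) -> maybe => FALSE POSITIVE
query rat: checks bit6=0, bit7=1 (has a 0) -> no => not a false positive
False positives (alphabetical): bee emu pig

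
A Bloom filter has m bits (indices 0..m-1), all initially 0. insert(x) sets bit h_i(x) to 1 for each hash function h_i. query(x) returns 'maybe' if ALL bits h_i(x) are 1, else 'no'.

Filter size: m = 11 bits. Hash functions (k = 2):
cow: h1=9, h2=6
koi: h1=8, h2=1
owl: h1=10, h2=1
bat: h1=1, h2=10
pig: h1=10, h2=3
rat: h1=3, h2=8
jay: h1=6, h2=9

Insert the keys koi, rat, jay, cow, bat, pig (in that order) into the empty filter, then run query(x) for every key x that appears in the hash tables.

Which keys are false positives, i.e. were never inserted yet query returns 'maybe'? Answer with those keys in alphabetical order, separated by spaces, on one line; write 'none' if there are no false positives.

Answer: owl

Derivation:
Start: bits=00000000000
After insert 'koi': sets bits 1 8 -> bits=01000000100
After insert 'rat': sets bits 3 8 -> bits=01010000100
After insert 'jay': sets bits 6 9 -> bits=01010010110
After insert 'cow': sets bits 6 9 -> bits=01010010110
After insert 'bat': sets bits 1 10 -> bits=01010010111
After insert 'pig': sets bits 3 10 -> bits=01010010111
Not inserted: owl — query each against bits=01010010111:
query owl: checks bit1=1, bit10=1 (all 1) -> maybe => FALSE POSITIVE
False positives (alphabetical): owl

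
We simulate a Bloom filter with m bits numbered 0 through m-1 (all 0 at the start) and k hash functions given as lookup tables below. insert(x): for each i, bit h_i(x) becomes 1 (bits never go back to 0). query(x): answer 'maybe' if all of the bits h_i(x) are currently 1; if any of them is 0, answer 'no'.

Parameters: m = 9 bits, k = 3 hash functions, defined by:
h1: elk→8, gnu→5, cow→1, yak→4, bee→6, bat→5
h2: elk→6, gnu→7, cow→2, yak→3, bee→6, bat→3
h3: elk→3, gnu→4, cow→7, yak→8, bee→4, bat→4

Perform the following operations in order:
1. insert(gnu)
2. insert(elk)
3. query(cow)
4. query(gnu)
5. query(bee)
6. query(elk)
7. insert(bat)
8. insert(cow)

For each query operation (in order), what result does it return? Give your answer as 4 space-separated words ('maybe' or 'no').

Answer: no maybe maybe maybe

Derivation:
Start: bits=000000000
Op 1: insert gnu -> sets bits 4 5 7 -> bits=000011010
Op 2: insert elk -> sets bits 3 6 8 -> bits=000111111
Op 3: query cow -> checks bit1=0, bit2=0, bit7=1 (has a 0) -> no
Op 4: query gnu -> checks bit4=1, bit5=1, bit7=1 (all 1) -> maybe
Op 5: query bee -> checks bit4=1, bit6=1 (all 1) -> maybe
Op 6: query elk -> checks bit3=1, bit6=1, bit8=1 (all 1) -> maybe
Op 7: insert bat -> sets bits 3 4 5 -> bits=000111111
Op 8: insert cow -> sets bits 1 2 7 -> bits=011111111
Query results in order: no maybe maybe maybe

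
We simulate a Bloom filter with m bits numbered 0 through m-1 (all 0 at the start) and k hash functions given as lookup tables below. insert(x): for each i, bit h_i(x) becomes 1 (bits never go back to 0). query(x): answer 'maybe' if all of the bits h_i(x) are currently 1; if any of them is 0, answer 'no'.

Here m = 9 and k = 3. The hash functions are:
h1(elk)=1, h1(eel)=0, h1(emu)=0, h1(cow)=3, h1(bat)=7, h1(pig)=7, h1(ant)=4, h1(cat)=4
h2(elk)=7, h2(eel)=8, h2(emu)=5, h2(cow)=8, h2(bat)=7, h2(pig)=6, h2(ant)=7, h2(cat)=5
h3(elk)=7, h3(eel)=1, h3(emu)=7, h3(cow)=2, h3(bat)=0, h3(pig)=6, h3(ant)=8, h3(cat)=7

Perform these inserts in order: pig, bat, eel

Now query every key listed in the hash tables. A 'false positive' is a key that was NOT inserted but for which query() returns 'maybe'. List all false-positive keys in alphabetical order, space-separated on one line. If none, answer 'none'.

Start: bits=000000000
After insert 'pig': sets bits 6 7 -> bits=000000110
After insert 'bat': sets bits 0 7 -> bits=100000110
After insert 'eel': sets bits 0 1 8 -> bits=110000111
Not inserted: ant cat cow elk emu — query each against bits=110000111:
query ant: checks bit4=0, bit7=1, bit8=1 (has a 0) -> no => not a false positive
query cat: checks bit4=0, bit5=0, bit7=1 (has a 0) -> no => not a false positive
query cow: checks bit2=0, bit3=0, bit8=1 (has a 0) -> no => not a false positive
query elk: checks bit1=1, bit7=1 (all 1) -> maybe => FALSE POSITIVE
query emu: checks bit0=1, bit5=0, bit7=1 (has a 0) -> no => not a false positive
False positives (alphabetical): elk

Answer: elk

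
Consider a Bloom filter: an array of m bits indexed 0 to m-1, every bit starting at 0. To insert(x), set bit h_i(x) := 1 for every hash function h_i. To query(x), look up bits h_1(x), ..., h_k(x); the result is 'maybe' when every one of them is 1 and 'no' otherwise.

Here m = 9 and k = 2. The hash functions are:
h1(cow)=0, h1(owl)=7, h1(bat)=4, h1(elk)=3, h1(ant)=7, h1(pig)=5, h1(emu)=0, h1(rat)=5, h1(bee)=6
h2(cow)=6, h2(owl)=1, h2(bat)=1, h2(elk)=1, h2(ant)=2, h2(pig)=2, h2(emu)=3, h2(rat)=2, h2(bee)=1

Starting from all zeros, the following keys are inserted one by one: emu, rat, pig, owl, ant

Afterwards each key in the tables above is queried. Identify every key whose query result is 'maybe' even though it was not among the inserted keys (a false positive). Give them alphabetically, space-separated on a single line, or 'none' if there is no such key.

Answer: elk

Derivation:
Start: bits=000000000
After insert 'emu': sets bits 0 3 -> bits=100100000
After insert 'rat': sets bits 2 5 -> bits=101101000
After insert 'pig': sets bits 2 5 -> bits=101101000
After insert 'owl': sets bits 1 7 -> bits=111101010
After insert 'ant': sets bits 2 7 -> bits=111101010
Not inserted: bat bee cow elk — query each against bits=111101010:
query bat: checks bit1=1, bit4=0 (has a 0) -> no => not a false positive
query bee: checks bit1=1, bit6=0 (has a 0) -> no => not a false positive
query cow: checks bit0=1, bit6=0 (has a 0) -> no => not a false positive
query elk: checks bit1=1, bit3=1 (all 1) -> maybe => FALSE POSITIVE
False positives (alphabetical): elk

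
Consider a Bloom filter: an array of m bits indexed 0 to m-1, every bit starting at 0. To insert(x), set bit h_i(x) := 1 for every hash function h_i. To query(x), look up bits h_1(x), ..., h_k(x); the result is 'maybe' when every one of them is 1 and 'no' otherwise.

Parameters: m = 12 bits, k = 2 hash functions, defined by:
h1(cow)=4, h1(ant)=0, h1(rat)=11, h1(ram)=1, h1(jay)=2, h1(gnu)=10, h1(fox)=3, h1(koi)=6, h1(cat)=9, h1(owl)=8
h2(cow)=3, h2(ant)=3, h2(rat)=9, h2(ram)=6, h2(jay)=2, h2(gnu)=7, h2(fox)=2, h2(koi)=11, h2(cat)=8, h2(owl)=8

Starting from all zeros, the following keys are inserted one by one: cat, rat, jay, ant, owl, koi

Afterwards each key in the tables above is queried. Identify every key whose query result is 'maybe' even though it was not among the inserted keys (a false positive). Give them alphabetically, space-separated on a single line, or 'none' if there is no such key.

Answer: fox

Derivation:
Start: bits=000000000000
After insert 'cat': sets bits 8 9 -> bits=000000001100
After insert 'rat': sets bits 9 11 -> bits=000000001101
After insert 'jay': sets bits 2 -> bits=001000001101
After insert 'ant': sets bits 0 3 -> bits=101100001101
After insert 'owl': sets bits 8 -> bits=101100001101
After insert 'koi': sets bits 6 11 -> bits=101100101101
Not inserted: cow fox gnu ram — query each against bits=101100101101:
query cow: checks bit3=1, bit4=0 (has a 0) -> no => not a false positive
query fox: checks bit2=1, bit3=1 (all 1) -> maybe => FALSE POSITIVE
query gnu: checks bit7=0, bit10=0 (has a 0) -> no => not a false positive
query ram: checks bit1=0, bit6=1 (has a 0) -> no => not a false positive
False positives (alphabetical): fox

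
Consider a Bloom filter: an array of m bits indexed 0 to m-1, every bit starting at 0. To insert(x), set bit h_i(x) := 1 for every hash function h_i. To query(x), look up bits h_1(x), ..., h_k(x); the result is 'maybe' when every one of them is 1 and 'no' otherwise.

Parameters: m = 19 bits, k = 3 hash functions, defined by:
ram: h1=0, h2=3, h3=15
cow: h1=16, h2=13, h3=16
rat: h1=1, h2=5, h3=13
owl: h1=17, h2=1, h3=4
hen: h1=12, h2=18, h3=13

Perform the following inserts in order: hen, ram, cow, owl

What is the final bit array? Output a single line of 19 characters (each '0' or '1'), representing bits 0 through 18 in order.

Answer: 1101100000001101111

Derivation:
Start: bits=0000000000000000000
After insert 'hen': sets bits 12 13 18 -> bits=0000000000001100001
After insert 'ram': sets bits 0 3 15 -> bits=1001000000001101001
After insert 'cow': sets bits 13 16 -> bits=1001000000001101101
After insert 'owl': sets bits 1 4 17 -> bits=1101100000001101111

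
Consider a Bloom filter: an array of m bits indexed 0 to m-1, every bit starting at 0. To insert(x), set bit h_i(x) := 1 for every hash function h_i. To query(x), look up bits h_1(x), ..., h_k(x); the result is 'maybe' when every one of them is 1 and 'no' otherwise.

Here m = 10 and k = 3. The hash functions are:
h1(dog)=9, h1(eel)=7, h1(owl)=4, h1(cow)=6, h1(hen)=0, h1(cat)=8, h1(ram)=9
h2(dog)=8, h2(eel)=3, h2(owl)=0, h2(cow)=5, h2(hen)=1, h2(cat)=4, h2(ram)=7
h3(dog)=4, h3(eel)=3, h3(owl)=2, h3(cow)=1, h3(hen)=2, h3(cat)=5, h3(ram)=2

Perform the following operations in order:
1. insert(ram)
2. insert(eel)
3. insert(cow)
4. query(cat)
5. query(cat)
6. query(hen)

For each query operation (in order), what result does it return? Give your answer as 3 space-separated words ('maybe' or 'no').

Answer: no no no

Derivation:
Start: bits=0000000000
Op 1: insert ram -> sets bits 2 7 9 -> bits=0010000101
Op 2: insert eel -> sets bits 3 7 -> bits=0011000101
Op 3: insert cow -> sets bits 1 5 6 -> bits=0111011101
Op 4: query cat -> checks bit4=0, bit5=1, bit8=0 (has a 0) -> no
Op 5: query cat -> checks bit4=0, bit5=1, bit8=0 (has a 0) -> no
Op 6: query hen -> checks bit0=0, bit1=1, bit2=1 (has a 0) -> no
Query results in order: no no no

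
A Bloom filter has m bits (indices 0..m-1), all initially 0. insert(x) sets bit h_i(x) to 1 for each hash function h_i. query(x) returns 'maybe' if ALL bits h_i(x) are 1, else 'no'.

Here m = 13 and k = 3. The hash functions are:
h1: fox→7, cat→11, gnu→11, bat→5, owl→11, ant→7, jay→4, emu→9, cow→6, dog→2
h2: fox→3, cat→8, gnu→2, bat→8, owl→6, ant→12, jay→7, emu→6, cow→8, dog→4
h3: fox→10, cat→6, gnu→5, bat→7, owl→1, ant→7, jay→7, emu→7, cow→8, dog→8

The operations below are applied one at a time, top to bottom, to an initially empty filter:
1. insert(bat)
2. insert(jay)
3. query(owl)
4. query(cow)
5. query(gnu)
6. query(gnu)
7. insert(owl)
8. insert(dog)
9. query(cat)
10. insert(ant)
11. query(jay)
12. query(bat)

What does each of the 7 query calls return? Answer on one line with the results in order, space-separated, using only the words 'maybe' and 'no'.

Answer: no no no no maybe maybe maybe

Derivation:
Start: bits=0000000000000
Op 1: insert bat -> sets bits 5 7 8 -> bits=0000010110000
Op 2: insert jay -> sets bits 4 7 -> bits=0000110110000
Op 3: query owl -> checks bit1=0, bit6=0, bit11=0 (has a 0) -> no
Op 4: query cow -> checks bit6=0, bit8=1 (has a 0) -> no
Op 5: query gnu -> checks bit2=0, bit5=1, bit11=0 (has a 0) -> no
Op 6: query gnu -> checks bit2=0, bit5=1, bit11=0 (has a 0) -> no
Op 7: insert owl -> sets bits 1 6 11 -> bits=0100111110010
Op 8: insert dog -> sets bits 2 4 8 -> bits=0110111110010
Op 9: query cat -> checks bit6=1, bit8=1, bit11=1 (all 1) -> maybe
Op 10: insert ant -> sets bits 7 12 -> bits=0110111110011
Op 11: query jay -> checks bit4=1, bit7=1 (all 1) -> maybe
Op 12: query bat -> checks bit5=1, bit7=1, bit8=1 (all 1) -> maybe
Query results in order: no no no no maybe maybe maybe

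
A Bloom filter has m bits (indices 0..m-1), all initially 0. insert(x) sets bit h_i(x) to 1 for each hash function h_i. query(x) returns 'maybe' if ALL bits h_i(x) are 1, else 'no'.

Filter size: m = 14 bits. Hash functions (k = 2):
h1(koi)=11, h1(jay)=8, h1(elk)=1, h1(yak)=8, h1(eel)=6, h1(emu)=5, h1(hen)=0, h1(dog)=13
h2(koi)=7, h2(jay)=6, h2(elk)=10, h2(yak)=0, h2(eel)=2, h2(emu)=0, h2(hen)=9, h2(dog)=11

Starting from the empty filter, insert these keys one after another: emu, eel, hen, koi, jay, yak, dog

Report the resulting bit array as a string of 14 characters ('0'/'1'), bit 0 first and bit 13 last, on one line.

Start: bits=00000000000000
After insert 'emu': sets bits 0 5 -> bits=10000100000000
After insert 'eel': sets bits 2 6 -> bits=10100110000000
After insert 'hen': sets bits 0 9 -> bits=10100110010000
After insert 'koi': sets bits 7 11 -> bits=10100111010100
After insert 'jay': sets bits 6 8 -> bits=10100111110100
After insert 'yak': sets bits 0 8 -> bits=10100111110100
After insert 'dog': sets bits 11 13 -> bits=10100111110101

Answer: 10100111110101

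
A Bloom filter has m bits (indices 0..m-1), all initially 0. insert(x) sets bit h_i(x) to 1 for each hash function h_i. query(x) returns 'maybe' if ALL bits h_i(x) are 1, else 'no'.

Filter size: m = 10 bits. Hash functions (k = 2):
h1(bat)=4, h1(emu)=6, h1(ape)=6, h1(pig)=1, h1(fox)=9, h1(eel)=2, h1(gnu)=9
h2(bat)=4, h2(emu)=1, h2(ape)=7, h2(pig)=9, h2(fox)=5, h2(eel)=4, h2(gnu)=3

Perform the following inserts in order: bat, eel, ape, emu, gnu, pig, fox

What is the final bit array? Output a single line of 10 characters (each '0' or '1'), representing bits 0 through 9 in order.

Answer: 0111111101

Derivation:
Start: bits=0000000000
After insert 'bat': sets bits 4 -> bits=0000100000
After insert 'eel': sets bits 2 4 -> bits=0010100000
After insert 'ape': sets bits 6 7 -> bits=0010101100
After insert 'emu': sets bits 1 6 -> bits=0110101100
After insert 'gnu': sets bits 3 9 -> bits=0111101101
After insert 'pig': sets bits 1 9 -> bits=0111101101
After insert 'fox': sets bits 5 9 -> bits=0111111101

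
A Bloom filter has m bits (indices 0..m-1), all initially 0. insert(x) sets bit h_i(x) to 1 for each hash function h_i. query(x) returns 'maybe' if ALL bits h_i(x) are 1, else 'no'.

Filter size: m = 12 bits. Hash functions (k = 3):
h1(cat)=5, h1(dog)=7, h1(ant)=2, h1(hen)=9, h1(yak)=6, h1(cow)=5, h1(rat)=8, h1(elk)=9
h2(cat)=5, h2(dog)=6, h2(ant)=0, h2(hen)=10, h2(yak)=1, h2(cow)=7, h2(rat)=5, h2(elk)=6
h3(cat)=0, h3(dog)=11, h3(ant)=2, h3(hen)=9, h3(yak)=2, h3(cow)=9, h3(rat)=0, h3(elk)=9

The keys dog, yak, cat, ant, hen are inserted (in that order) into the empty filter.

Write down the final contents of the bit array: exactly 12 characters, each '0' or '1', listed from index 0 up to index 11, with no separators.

Start: bits=000000000000
After insert 'dog': sets bits 6 7 11 -> bits=000000110001
After insert 'yak': sets bits 1 2 6 -> bits=011000110001
After insert 'cat': sets bits 0 5 -> bits=111001110001
After insert 'ant': sets bits 0 2 -> bits=111001110001
After insert 'hen': sets bits 9 10 -> bits=111001110111

Answer: 111001110111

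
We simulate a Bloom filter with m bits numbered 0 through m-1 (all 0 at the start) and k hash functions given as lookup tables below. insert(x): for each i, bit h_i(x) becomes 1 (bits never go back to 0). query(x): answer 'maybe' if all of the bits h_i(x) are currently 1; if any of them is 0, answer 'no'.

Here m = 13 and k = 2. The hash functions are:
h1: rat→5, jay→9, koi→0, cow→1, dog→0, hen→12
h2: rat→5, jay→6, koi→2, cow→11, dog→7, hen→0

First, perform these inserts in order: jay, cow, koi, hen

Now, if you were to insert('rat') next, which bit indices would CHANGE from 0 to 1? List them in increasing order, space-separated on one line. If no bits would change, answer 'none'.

Start: bits=0000000000000
After insert 'jay': sets bits 6 9 -> bits=0000001001000
After insert 'cow': sets bits 1 11 -> bits=0100001001010
After insert 'koi': sets bits 0 2 -> bits=1110001001010
After insert 'hen': sets bits 0 12 -> bits=1110001001011
insert 'rat' would touch bits 5; currently bit5=0
Bits that are 0 among those (would change 0->1): 5

Answer: 5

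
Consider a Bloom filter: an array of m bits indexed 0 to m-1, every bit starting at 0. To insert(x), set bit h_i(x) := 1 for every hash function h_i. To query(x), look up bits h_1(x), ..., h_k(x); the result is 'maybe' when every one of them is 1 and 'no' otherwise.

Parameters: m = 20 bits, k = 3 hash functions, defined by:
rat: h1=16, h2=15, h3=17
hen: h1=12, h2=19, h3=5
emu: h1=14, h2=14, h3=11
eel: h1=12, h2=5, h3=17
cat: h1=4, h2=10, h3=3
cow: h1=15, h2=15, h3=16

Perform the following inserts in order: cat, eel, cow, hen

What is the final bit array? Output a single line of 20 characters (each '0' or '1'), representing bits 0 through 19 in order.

Start: bits=00000000000000000000
After insert 'cat': sets bits 3 4 10 -> bits=00011000001000000000
After insert 'eel': sets bits 5 12 17 -> bits=00011100001010000100
After insert 'cow': sets bits 15 16 -> bits=00011100001010011100
After insert 'hen': sets bits 5 12 19 -> bits=00011100001010011101

Answer: 00011100001010011101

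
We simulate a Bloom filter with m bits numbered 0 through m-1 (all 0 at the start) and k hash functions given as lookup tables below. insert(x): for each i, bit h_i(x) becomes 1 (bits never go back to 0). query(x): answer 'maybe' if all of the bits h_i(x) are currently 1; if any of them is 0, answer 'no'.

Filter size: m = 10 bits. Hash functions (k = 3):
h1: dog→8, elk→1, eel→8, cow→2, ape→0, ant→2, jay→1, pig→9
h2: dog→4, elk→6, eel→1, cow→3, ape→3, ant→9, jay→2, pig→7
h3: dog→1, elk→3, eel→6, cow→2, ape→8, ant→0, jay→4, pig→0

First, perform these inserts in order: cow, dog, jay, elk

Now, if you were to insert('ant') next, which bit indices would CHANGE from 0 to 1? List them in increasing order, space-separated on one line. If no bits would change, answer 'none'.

Start: bits=0000000000
After insert 'cow': sets bits 2 3 -> bits=0011000000
After insert 'dog': sets bits 1 4 8 -> bits=0111100010
After insert 'jay': sets bits 1 2 4 -> bits=0111100010
After insert 'elk': sets bits 1 3 6 -> bits=0111101010
insert 'ant' would touch bits 0 2 9; currently bit0=0, bit2=1, bit9=0
Bits that are 0 among those (would change 0->1): 0 9

Answer: 0 9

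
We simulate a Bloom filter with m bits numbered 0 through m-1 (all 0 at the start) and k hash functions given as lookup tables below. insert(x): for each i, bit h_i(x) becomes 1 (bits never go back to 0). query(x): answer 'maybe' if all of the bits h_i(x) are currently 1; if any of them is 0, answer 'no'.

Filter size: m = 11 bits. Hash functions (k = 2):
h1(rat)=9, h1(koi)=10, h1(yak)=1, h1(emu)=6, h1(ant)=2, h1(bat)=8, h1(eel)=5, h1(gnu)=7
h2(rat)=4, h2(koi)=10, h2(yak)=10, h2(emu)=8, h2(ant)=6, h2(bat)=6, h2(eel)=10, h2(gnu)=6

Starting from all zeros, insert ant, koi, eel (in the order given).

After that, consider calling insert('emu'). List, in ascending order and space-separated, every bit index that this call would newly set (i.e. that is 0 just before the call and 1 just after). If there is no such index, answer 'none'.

Answer: 8

Derivation:
Start: bits=00000000000
After insert 'ant': sets bits 2 6 -> bits=00100010000
After insert 'koi': sets bits 10 -> bits=00100010001
After insert 'eel': sets bits 5 10 -> bits=00100110001
insert 'emu' would touch bits 6 8; currently bit6=1, bit8=0
Bits that are 0 among those (would change 0->1): 8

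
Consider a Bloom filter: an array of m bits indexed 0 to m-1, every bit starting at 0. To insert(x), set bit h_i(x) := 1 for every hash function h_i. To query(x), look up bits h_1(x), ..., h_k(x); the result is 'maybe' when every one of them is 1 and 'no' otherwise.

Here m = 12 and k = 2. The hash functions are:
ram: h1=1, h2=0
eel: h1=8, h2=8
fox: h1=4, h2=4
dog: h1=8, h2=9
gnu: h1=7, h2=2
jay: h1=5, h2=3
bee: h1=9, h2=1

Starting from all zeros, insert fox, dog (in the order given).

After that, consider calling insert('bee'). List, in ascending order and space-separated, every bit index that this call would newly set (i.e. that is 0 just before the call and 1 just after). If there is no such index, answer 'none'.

Answer: 1

Derivation:
Start: bits=000000000000
After insert 'fox': sets bits 4 -> bits=000010000000
After insert 'dog': sets bits 8 9 -> bits=000010001100
insert 'bee' would touch bits 1 9; currently bit1=0, bit9=1
Bits that are 0 among those (would change 0->1): 1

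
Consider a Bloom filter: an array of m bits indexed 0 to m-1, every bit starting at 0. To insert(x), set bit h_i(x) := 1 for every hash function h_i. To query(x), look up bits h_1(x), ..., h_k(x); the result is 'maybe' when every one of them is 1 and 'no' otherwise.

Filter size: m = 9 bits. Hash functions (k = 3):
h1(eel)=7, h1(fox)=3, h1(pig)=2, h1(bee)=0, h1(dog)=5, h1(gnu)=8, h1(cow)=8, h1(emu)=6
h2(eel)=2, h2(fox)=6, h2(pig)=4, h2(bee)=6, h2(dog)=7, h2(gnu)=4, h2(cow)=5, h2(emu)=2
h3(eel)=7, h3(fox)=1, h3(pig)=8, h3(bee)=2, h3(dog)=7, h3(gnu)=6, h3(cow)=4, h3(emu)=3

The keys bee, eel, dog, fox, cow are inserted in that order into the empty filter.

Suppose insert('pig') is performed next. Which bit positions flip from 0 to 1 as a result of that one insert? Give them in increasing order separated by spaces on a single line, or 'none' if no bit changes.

Answer: none

Derivation:
Start: bits=000000000
After insert 'bee': sets bits 0 2 6 -> bits=101000100
After insert 'eel': sets bits 2 7 -> bits=101000110
After insert 'dog': sets bits 5 7 -> bits=101001110
After insert 'fox': sets bits 1 3 6 -> bits=111101110
After insert 'cow': sets bits 4 5 8 -> bits=111111111
insert 'pig' would touch bits 2 4 8; currently bit2=1, bit4=1, bit8=1
Bits that are 0 among those (would change 0->1): none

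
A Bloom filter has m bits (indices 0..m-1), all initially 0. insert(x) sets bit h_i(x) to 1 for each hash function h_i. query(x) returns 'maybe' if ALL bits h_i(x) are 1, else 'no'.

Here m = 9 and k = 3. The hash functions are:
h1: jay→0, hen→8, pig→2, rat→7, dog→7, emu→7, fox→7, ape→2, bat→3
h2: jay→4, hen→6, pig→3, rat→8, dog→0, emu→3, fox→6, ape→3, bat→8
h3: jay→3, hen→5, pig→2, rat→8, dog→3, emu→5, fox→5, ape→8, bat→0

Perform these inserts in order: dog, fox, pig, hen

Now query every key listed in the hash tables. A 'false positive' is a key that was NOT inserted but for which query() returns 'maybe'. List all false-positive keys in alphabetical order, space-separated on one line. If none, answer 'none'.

Start: bits=000000000
After insert 'dog': sets bits 0 3 7 -> bits=100100010
After insert 'fox': sets bits 5 6 7 -> bits=100101110
After insert 'pig': sets bits 2 3 -> bits=101101110
After insert 'hen': sets bits 5 6 8 -> bits=101101111
Not inserted: ape bat emu jay rat — query each against bits=101101111:
query ape: checks bit2=1, bit3=1, bit8=1 (all 1) -> maybe => FALSE POSITIVE
query bat: checks bit0=1, bit3=1, bit8=1 (all 1) -> maybe => FALSE POSITIVE
query emu: checks bit3=1, bit5=1, bit7=1 (all 1) -> maybe => FALSE POSITIVE
query jay: checks bit0=1, bit3=1, bit4=0 (has a 0) -> no => not a false positive
query rat: checks bit7=1, bit8=1 (all 1) -> maybe => FALSE POSITIVE
False positives (alphabetical): ape bat emu rat

Answer: ape bat emu rat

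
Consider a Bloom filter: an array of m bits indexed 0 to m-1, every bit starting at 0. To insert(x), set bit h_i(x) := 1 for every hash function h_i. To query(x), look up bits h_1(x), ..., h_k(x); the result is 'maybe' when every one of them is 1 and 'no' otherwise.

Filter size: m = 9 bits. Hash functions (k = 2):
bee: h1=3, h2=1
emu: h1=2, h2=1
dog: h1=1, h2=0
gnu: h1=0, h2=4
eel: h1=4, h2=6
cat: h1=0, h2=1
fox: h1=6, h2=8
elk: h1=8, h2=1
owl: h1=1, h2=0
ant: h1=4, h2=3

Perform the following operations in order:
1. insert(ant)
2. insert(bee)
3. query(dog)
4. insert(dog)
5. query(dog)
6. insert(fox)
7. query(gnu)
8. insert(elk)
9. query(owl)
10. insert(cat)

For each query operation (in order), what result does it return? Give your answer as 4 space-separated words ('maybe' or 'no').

Start: bits=000000000
Op 1: insert ant -> sets bits 3 4 -> bits=000110000
Op 2: insert bee -> sets bits 1 3 -> bits=010110000
Op 3: query dog -> checks bit0=0, bit1=1 (has a 0) -> no
Op 4: insert dog -> sets bits 0 1 -> bits=110110000
Op 5: query dog -> checks bit0=1, bit1=1 (all 1) -> maybe
Op 6: insert fox -> sets bits 6 8 -> bits=110110101
Op 7: query gnu -> checks bit0=1, bit4=1 (all 1) -> maybe
Op 8: insert elk -> sets bits 1 8 -> bits=110110101
Op 9: query owl -> checks bit0=1, bit1=1 (all 1) -> maybe
Op 10: insert cat -> sets bits 0 1 -> bits=110110101
Query results in order: no maybe maybe maybe

Answer: no maybe maybe maybe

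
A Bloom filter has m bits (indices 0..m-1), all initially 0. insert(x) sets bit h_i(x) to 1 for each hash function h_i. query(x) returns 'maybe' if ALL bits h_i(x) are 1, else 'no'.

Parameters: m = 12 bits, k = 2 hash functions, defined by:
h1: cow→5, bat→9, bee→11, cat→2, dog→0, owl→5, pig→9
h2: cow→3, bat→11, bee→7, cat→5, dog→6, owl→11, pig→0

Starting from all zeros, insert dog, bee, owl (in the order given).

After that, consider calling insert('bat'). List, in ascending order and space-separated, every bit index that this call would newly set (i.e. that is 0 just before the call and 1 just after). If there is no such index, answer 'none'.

Start: bits=000000000000
After insert 'dog': sets bits 0 6 -> bits=100000100000
After insert 'bee': sets bits 7 11 -> bits=100000110001
After insert 'owl': sets bits 5 11 -> bits=100001110001
insert 'bat' would touch bits 9 11; currently bit9=0, bit11=1
Bits that are 0 among those (would change 0->1): 9

Answer: 9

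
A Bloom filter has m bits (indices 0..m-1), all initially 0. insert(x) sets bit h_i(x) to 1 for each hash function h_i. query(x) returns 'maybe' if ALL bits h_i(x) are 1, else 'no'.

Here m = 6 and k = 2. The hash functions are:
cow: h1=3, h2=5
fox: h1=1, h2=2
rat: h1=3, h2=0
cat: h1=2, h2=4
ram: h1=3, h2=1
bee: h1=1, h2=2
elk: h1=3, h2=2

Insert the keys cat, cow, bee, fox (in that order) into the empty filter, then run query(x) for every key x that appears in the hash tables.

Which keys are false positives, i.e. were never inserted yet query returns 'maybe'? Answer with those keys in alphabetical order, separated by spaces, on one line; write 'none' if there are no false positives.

Start: bits=000000
After insert 'cat': sets bits 2 4 -> bits=001010
After insert 'cow': sets bits 3 5 -> bits=001111
After insert 'bee': sets bits 1 2 -> bits=011111
After insert 'fox': sets bits 1 2 -> bits=011111
Not inserted: elk ram rat — query each against bits=011111:
query elk: checks bit2=1, bit3=1 (all 1) -> maybe => FALSE POSITIVE
query ram: checks bit1=1, bit3=1 (all 1) -> maybe => FALSE POSITIVE
query rat: checks bit0=0, bit3=1 (has a 0) -> no => not a false positive
False positives (alphabetical): elk ram

Answer: elk ram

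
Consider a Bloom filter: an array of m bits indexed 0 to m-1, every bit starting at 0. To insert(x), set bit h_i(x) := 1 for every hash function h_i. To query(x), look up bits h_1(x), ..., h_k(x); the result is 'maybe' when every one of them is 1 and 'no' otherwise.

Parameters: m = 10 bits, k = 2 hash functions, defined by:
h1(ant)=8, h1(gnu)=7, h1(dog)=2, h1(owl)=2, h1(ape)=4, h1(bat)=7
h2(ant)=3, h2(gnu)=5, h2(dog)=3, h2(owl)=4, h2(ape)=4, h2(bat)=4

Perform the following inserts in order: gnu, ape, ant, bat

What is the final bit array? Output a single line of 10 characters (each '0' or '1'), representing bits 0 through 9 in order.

Start: bits=0000000000
After insert 'gnu': sets bits 5 7 -> bits=0000010100
After insert 'ape': sets bits 4 -> bits=0000110100
After insert 'ant': sets bits 3 8 -> bits=0001110110
After insert 'bat': sets bits 4 7 -> bits=0001110110

Answer: 0001110110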